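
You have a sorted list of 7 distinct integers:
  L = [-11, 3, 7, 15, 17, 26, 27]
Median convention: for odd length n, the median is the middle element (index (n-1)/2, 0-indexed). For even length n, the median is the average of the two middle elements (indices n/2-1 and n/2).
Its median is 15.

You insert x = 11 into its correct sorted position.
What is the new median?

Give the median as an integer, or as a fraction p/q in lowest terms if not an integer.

Answer: 13

Derivation:
Old list (sorted, length 7): [-11, 3, 7, 15, 17, 26, 27]
Old median = 15
Insert x = 11
Old length odd (7). Middle was index 3 = 15.
New length even (8). New median = avg of two middle elements.
x = 11: 3 elements are < x, 4 elements are > x.
New sorted list: [-11, 3, 7, 11, 15, 17, 26, 27]
New median = 13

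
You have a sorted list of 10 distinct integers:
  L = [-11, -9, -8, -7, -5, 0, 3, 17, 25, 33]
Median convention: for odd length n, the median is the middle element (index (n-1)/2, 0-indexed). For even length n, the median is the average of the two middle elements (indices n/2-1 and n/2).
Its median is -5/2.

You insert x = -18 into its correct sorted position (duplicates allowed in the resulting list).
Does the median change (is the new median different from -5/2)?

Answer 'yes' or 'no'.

Answer: yes

Derivation:
Old median = -5/2
Insert x = -18
New median = -5
Changed? yes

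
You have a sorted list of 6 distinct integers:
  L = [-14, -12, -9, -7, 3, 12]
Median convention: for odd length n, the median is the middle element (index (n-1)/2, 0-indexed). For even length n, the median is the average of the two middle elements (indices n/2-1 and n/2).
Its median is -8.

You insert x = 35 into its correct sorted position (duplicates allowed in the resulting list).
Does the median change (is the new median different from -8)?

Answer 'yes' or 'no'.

Answer: yes

Derivation:
Old median = -8
Insert x = 35
New median = -7
Changed? yes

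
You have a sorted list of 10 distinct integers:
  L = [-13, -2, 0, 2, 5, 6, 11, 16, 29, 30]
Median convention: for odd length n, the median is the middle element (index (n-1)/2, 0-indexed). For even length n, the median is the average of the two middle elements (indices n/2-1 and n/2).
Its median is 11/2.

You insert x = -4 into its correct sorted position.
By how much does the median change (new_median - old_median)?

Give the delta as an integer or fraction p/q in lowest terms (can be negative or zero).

Answer: -1/2

Derivation:
Old median = 11/2
After inserting x = -4: new sorted = [-13, -4, -2, 0, 2, 5, 6, 11, 16, 29, 30]
New median = 5
Delta = 5 - 11/2 = -1/2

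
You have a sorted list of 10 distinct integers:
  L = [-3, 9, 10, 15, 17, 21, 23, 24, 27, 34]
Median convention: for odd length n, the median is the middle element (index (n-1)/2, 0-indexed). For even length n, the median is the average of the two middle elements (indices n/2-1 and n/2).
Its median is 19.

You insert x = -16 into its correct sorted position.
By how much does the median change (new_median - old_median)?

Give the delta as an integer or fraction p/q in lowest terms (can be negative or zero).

Old median = 19
After inserting x = -16: new sorted = [-16, -3, 9, 10, 15, 17, 21, 23, 24, 27, 34]
New median = 17
Delta = 17 - 19 = -2

Answer: -2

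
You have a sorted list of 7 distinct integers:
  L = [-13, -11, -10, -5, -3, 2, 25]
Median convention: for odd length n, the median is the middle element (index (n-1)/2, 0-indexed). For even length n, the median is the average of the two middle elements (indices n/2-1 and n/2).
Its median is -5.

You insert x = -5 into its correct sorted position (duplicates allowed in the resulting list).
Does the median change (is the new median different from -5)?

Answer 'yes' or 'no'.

Answer: no

Derivation:
Old median = -5
Insert x = -5
New median = -5
Changed? no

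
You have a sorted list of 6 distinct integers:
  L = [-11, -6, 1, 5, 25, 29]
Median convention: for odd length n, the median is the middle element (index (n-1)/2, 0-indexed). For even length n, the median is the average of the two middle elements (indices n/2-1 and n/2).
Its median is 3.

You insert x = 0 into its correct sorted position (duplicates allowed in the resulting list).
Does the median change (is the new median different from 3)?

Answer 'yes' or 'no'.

Answer: yes

Derivation:
Old median = 3
Insert x = 0
New median = 1
Changed? yes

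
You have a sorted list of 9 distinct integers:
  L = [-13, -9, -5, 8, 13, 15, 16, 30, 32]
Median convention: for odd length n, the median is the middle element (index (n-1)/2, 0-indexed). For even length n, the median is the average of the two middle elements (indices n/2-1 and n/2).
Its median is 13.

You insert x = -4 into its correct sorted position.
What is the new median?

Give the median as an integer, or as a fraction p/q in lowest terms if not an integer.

Answer: 21/2

Derivation:
Old list (sorted, length 9): [-13, -9, -5, 8, 13, 15, 16, 30, 32]
Old median = 13
Insert x = -4
Old length odd (9). Middle was index 4 = 13.
New length even (10). New median = avg of two middle elements.
x = -4: 3 elements are < x, 6 elements are > x.
New sorted list: [-13, -9, -5, -4, 8, 13, 15, 16, 30, 32]
New median = 21/2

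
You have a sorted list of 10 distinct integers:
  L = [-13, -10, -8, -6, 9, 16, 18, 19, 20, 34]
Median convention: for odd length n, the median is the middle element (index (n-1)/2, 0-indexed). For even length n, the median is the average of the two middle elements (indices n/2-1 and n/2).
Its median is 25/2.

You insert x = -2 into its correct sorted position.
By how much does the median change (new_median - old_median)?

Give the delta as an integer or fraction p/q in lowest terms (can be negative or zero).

Answer: -7/2

Derivation:
Old median = 25/2
After inserting x = -2: new sorted = [-13, -10, -8, -6, -2, 9, 16, 18, 19, 20, 34]
New median = 9
Delta = 9 - 25/2 = -7/2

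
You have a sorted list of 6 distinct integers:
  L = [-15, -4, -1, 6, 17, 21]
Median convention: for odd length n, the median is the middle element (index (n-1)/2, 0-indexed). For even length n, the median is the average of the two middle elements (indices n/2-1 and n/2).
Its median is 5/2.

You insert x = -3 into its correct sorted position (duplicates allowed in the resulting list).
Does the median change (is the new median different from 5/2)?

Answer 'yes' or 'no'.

Answer: yes

Derivation:
Old median = 5/2
Insert x = -3
New median = -1
Changed? yes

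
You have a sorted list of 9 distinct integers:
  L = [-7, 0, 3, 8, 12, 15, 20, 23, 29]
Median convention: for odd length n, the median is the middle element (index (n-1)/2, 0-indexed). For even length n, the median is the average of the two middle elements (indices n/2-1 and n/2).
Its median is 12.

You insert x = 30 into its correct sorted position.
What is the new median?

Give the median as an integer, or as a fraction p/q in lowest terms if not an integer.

Answer: 27/2

Derivation:
Old list (sorted, length 9): [-7, 0, 3, 8, 12, 15, 20, 23, 29]
Old median = 12
Insert x = 30
Old length odd (9). Middle was index 4 = 12.
New length even (10). New median = avg of two middle elements.
x = 30: 9 elements are < x, 0 elements are > x.
New sorted list: [-7, 0, 3, 8, 12, 15, 20, 23, 29, 30]
New median = 27/2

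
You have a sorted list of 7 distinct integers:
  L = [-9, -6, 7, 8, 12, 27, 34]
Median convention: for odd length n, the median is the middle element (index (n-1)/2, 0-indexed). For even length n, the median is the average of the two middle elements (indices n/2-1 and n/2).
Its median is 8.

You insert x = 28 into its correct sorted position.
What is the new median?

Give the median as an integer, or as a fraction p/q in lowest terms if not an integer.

Old list (sorted, length 7): [-9, -6, 7, 8, 12, 27, 34]
Old median = 8
Insert x = 28
Old length odd (7). Middle was index 3 = 8.
New length even (8). New median = avg of two middle elements.
x = 28: 6 elements are < x, 1 elements are > x.
New sorted list: [-9, -6, 7, 8, 12, 27, 28, 34]
New median = 10

Answer: 10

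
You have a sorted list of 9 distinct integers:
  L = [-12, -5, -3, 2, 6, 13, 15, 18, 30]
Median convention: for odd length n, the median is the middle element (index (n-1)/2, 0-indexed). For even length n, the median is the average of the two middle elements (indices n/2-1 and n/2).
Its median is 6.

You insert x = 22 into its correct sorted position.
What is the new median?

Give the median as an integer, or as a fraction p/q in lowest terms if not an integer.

Answer: 19/2

Derivation:
Old list (sorted, length 9): [-12, -5, -3, 2, 6, 13, 15, 18, 30]
Old median = 6
Insert x = 22
Old length odd (9). Middle was index 4 = 6.
New length even (10). New median = avg of two middle elements.
x = 22: 8 elements are < x, 1 elements are > x.
New sorted list: [-12, -5, -3, 2, 6, 13, 15, 18, 22, 30]
New median = 19/2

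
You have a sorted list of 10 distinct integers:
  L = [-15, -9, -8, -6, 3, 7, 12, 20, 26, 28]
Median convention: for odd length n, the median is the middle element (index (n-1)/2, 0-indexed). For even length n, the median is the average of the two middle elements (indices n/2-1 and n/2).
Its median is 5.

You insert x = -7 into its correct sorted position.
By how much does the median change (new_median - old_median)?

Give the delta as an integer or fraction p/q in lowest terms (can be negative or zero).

Answer: -2

Derivation:
Old median = 5
After inserting x = -7: new sorted = [-15, -9, -8, -7, -6, 3, 7, 12, 20, 26, 28]
New median = 3
Delta = 3 - 5 = -2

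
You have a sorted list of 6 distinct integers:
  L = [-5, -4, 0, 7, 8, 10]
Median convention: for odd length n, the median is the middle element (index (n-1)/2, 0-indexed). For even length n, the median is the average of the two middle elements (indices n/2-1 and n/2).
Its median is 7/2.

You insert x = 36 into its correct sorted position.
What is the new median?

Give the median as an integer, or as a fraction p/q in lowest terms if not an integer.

Old list (sorted, length 6): [-5, -4, 0, 7, 8, 10]
Old median = 7/2
Insert x = 36
Old length even (6). Middle pair: indices 2,3 = 0,7.
New length odd (7). New median = single middle element.
x = 36: 6 elements are < x, 0 elements are > x.
New sorted list: [-5, -4, 0, 7, 8, 10, 36]
New median = 7

Answer: 7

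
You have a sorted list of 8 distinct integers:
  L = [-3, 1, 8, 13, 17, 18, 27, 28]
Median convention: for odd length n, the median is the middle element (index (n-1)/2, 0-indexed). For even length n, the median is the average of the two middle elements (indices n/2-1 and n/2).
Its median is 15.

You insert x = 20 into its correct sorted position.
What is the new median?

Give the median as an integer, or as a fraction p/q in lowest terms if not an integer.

Answer: 17

Derivation:
Old list (sorted, length 8): [-3, 1, 8, 13, 17, 18, 27, 28]
Old median = 15
Insert x = 20
Old length even (8). Middle pair: indices 3,4 = 13,17.
New length odd (9). New median = single middle element.
x = 20: 6 elements are < x, 2 elements are > x.
New sorted list: [-3, 1, 8, 13, 17, 18, 20, 27, 28]
New median = 17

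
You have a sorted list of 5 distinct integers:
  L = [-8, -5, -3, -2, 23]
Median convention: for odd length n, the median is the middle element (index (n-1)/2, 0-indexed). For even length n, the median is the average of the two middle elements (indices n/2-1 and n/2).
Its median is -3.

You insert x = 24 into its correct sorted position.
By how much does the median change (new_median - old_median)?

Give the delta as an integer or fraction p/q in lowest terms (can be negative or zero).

Answer: 1/2

Derivation:
Old median = -3
After inserting x = 24: new sorted = [-8, -5, -3, -2, 23, 24]
New median = -5/2
Delta = -5/2 - -3 = 1/2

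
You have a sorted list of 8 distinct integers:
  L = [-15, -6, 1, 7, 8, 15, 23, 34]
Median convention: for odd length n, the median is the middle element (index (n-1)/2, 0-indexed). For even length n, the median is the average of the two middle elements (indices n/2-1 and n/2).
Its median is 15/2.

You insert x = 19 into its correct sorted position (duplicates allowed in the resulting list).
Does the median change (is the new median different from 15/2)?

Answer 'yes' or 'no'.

Answer: yes

Derivation:
Old median = 15/2
Insert x = 19
New median = 8
Changed? yes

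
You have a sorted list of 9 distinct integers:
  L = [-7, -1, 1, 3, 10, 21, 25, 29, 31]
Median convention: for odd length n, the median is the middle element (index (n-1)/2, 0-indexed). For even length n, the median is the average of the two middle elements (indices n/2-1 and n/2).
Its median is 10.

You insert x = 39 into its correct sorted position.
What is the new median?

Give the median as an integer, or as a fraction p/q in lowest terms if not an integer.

Answer: 31/2

Derivation:
Old list (sorted, length 9): [-7, -1, 1, 3, 10, 21, 25, 29, 31]
Old median = 10
Insert x = 39
Old length odd (9). Middle was index 4 = 10.
New length even (10). New median = avg of two middle elements.
x = 39: 9 elements are < x, 0 elements are > x.
New sorted list: [-7, -1, 1, 3, 10, 21, 25, 29, 31, 39]
New median = 31/2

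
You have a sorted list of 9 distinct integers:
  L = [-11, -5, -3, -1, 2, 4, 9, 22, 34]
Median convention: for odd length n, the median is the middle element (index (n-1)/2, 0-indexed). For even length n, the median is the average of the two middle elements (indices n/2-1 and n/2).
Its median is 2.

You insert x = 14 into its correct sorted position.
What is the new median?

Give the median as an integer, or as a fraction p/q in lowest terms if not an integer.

Answer: 3

Derivation:
Old list (sorted, length 9): [-11, -5, -3, -1, 2, 4, 9, 22, 34]
Old median = 2
Insert x = 14
Old length odd (9). Middle was index 4 = 2.
New length even (10). New median = avg of two middle elements.
x = 14: 7 elements are < x, 2 elements are > x.
New sorted list: [-11, -5, -3, -1, 2, 4, 9, 14, 22, 34]
New median = 3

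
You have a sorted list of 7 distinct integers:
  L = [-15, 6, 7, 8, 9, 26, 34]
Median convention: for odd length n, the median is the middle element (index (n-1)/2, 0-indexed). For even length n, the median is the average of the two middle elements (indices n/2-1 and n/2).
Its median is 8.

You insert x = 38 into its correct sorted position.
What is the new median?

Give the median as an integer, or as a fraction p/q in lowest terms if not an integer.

Old list (sorted, length 7): [-15, 6, 7, 8, 9, 26, 34]
Old median = 8
Insert x = 38
Old length odd (7). Middle was index 3 = 8.
New length even (8). New median = avg of two middle elements.
x = 38: 7 elements are < x, 0 elements are > x.
New sorted list: [-15, 6, 7, 8, 9, 26, 34, 38]
New median = 17/2

Answer: 17/2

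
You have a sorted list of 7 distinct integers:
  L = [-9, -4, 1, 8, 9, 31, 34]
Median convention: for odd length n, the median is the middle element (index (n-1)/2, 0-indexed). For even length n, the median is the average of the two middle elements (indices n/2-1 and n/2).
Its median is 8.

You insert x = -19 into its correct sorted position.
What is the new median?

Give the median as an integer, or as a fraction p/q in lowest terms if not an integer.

Old list (sorted, length 7): [-9, -4, 1, 8, 9, 31, 34]
Old median = 8
Insert x = -19
Old length odd (7). Middle was index 3 = 8.
New length even (8). New median = avg of two middle elements.
x = -19: 0 elements are < x, 7 elements are > x.
New sorted list: [-19, -9, -4, 1, 8, 9, 31, 34]
New median = 9/2

Answer: 9/2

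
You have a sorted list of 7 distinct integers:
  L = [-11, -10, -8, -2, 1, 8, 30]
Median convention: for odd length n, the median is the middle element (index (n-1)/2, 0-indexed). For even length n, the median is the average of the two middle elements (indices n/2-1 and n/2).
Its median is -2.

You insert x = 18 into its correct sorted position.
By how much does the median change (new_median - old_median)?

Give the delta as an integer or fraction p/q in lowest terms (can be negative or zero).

Answer: 3/2

Derivation:
Old median = -2
After inserting x = 18: new sorted = [-11, -10, -8, -2, 1, 8, 18, 30]
New median = -1/2
Delta = -1/2 - -2 = 3/2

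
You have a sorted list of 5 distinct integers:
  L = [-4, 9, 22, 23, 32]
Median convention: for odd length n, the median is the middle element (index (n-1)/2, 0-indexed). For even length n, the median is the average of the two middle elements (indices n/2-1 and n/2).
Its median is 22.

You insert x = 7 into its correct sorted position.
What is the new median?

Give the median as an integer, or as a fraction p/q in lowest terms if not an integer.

Old list (sorted, length 5): [-4, 9, 22, 23, 32]
Old median = 22
Insert x = 7
Old length odd (5). Middle was index 2 = 22.
New length even (6). New median = avg of two middle elements.
x = 7: 1 elements are < x, 4 elements are > x.
New sorted list: [-4, 7, 9, 22, 23, 32]
New median = 31/2

Answer: 31/2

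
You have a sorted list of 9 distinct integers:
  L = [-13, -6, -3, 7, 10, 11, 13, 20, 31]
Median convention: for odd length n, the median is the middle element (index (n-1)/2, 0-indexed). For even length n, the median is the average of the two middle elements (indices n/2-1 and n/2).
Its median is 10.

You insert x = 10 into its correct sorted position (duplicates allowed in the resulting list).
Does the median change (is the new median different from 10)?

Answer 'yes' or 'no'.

Old median = 10
Insert x = 10
New median = 10
Changed? no

Answer: no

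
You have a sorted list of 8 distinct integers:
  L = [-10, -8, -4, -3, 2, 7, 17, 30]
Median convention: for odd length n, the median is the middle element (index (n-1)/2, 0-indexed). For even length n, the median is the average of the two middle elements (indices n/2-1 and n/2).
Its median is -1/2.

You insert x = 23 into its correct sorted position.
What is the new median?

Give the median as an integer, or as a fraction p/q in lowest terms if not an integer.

Old list (sorted, length 8): [-10, -8, -4, -3, 2, 7, 17, 30]
Old median = -1/2
Insert x = 23
Old length even (8). Middle pair: indices 3,4 = -3,2.
New length odd (9). New median = single middle element.
x = 23: 7 elements are < x, 1 elements are > x.
New sorted list: [-10, -8, -4, -3, 2, 7, 17, 23, 30]
New median = 2

Answer: 2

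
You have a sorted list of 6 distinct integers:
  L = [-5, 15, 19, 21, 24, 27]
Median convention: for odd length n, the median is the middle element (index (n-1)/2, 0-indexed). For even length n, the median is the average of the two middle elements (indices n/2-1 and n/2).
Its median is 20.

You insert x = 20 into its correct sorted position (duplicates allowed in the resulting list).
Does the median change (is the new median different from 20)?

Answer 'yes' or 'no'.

Old median = 20
Insert x = 20
New median = 20
Changed? no

Answer: no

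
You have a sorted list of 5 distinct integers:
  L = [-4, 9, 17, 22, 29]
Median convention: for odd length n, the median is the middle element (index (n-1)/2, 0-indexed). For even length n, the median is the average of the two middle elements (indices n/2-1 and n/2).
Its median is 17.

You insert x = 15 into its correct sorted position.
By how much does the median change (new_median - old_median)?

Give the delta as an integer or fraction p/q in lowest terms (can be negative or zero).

Answer: -1

Derivation:
Old median = 17
After inserting x = 15: new sorted = [-4, 9, 15, 17, 22, 29]
New median = 16
Delta = 16 - 17 = -1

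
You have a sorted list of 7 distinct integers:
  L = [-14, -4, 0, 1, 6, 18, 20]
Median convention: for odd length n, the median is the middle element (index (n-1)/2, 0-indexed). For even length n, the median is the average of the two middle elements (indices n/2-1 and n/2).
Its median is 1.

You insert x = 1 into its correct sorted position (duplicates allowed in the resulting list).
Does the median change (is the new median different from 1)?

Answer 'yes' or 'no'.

Answer: no

Derivation:
Old median = 1
Insert x = 1
New median = 1
Changed? no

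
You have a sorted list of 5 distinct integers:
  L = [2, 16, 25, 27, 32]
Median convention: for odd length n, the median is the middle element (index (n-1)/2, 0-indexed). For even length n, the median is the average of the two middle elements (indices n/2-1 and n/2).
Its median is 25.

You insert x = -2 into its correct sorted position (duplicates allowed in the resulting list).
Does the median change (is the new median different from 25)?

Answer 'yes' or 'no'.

Old median = 25
Insert x = -2
New median = 41/2
Changed? yes

Answer: yes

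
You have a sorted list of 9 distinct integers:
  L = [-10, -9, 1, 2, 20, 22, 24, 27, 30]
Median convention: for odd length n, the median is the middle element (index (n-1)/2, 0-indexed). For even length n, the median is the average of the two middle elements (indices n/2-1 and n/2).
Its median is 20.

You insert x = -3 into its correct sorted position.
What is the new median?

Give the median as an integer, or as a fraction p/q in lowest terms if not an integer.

Old list (sorted, length 9): [-10, -9, 1, 2, 20, 22, 24, 27, 30]
Old median = 20
Insert x = -3
Old length odd (9). Middle was index 4 = 20.
New length even (10). New median = avg of two middle elements.
x = -3: 2 elements are < x, 7 elements are > x.
New sorted list: [-10, -9, -3, 1, 2, 20, 22, 24, 27, 30]
New median = 11

Answer: 11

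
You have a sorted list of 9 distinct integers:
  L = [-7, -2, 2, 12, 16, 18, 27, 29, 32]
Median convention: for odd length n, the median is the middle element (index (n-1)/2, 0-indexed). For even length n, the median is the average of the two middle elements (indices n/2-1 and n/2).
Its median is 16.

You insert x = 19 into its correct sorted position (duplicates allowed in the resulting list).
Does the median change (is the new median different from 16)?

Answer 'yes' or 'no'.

Answer: yes

Derivation:
Old median = 16
Insert x = 19
New median = 17
Changed? yes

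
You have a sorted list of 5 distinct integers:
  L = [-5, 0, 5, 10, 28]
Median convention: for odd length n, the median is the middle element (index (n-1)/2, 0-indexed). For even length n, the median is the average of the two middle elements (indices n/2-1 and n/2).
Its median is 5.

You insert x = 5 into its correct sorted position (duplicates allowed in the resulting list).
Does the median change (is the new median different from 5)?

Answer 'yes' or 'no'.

Answer: no

Derivation:
Old median = 5
Insert x = 5
New median = 5
Changed? no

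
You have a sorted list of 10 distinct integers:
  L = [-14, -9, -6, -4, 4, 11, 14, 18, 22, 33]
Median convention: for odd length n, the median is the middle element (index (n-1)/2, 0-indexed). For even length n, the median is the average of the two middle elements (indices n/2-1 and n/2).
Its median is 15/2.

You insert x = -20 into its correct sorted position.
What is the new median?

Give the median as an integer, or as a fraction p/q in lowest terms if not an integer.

Old list (sorted, length 10): [-14, -9, -6, -4, 4, 11, 14, 18, 22, 33]
Old median = 15/2
Insert x = -20
Old length even (10). Middle pair: indices 4,5 = 4,11.
New length odd (11). New median = single middle element.
x = -20: 0 elements are < x, 10 elements are > x.
New sorted list: [-20, -14, -9, -6, -4, 4, 11, 14, 18, 22, 33]
New median = 4

Answer: 4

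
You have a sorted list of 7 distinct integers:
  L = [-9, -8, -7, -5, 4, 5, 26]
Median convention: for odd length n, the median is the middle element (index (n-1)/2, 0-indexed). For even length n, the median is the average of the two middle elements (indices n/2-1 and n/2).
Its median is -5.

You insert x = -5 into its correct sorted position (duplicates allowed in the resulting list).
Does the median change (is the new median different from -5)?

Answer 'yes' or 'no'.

Answer: no

Derivation:
Old median = -5
Insert x = -5
New median = -5
Changed? no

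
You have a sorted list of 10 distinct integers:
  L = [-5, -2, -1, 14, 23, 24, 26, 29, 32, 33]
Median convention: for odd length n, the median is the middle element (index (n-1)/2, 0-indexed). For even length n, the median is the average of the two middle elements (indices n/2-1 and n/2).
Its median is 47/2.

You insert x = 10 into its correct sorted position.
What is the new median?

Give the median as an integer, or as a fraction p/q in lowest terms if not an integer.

Answer: 23

Derivation:
Old list (sorted, length 10): [-5, -2, -1, 14, 23, 24, 26, 29, 32, 33]
Old median = 47/2
Insert x = 10
Old length even (10). Middle pair: indices 4,5 = 23,24.
New length odd (11). New median = single middle element.
x = 10: 3 elements are < x, 7 elements are > x.
New sorted list: [-5, -2, -1, 10, 14, 23, 24, 26, 29, 32, 33]
New median = 23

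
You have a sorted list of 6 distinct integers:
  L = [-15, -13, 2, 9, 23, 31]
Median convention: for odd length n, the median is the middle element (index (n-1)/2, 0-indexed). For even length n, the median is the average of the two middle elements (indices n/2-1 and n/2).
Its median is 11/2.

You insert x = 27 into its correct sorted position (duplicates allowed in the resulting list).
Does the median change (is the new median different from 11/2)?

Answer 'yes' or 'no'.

Old median = 11/2
Insert x = 27
New median = 9
Changed? yes

Answer: yes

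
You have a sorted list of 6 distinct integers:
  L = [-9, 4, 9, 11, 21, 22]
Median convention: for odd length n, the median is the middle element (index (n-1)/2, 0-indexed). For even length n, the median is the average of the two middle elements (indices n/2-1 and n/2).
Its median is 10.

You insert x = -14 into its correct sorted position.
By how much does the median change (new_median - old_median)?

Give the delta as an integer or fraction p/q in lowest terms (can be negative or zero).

Old median = 10
After inserting x = -14: new sorted = [-14, -9, 4, 9, 11, 21, 22]
New median = 9
Delta = 9 - 10 = -1

Answer: -1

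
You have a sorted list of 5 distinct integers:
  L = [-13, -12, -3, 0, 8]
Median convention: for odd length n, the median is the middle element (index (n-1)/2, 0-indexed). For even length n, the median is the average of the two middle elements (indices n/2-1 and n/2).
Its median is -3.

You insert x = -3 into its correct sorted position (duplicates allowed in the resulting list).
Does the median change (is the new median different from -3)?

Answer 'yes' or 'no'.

Answer: no

Derivation:
Old median = -3
Insert x = -3
New median = -3
Changed? no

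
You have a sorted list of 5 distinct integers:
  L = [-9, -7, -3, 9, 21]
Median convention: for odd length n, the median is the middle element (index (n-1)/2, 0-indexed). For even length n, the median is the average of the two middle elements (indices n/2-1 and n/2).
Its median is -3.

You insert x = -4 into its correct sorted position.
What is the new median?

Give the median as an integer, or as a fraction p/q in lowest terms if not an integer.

Answer: -7/2

Derivation:
Old list (sorted, length 5): [-9, -7, -3, 9, 21]
Old median = -3
Insert x = -4
Old length odd (5). Middle was index 2 = -3.
New length even (6). New median = avg of two middle elements.
x = -4: 2 elements are < x, 3 elements are > x.
New sorted list: [-9, -7, -4, -3, 9, 21]
New median = -7/2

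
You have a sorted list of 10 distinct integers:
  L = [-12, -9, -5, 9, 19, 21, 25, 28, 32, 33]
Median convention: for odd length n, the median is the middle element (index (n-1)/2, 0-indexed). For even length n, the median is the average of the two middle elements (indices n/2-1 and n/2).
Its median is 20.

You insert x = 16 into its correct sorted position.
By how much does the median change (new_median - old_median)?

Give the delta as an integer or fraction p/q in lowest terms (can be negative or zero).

Old median = 20
After inserting x = 16: new sorted = [-12, -9, -5, 9, 16, 19, 21, 25, 28, 32, 33]
New median = 19
Delta = 19 - 20 = -1

Answer: -1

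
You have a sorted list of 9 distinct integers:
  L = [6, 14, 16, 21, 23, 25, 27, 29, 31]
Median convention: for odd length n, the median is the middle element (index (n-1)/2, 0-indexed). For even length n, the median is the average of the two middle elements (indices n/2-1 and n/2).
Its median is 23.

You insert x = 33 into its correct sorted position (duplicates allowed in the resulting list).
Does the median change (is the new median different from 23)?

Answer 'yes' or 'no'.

Old median = 23
Insert x = 33
New median = 24
Changed? yes

Answer: yes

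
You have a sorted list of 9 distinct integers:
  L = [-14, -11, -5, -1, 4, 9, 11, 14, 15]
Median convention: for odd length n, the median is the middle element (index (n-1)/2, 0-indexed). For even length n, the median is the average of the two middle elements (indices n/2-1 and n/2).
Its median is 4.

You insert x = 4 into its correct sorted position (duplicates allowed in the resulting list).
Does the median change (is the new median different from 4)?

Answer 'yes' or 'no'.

Answer: no

Derivation:
Old median = 4
Insert x = 4
New median = 4
Changed? no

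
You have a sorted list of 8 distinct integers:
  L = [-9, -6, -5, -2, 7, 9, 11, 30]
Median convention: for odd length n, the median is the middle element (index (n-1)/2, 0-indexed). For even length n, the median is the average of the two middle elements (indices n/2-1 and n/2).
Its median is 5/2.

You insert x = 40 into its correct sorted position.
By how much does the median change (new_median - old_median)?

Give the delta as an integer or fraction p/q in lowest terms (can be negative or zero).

Old median = 5/2
After inserting x = 40: new sorted = [-9, -6, -5, -2, 7, 9, 11, 30, 40]
New median = 7
Delta = 7 - 5/2 = 9/2

Answer: 9/2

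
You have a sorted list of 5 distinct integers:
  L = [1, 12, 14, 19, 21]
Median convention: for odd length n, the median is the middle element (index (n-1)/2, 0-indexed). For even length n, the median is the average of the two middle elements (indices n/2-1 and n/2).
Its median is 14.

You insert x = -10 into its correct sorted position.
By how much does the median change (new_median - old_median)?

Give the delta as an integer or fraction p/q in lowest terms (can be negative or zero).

Answer: -1

Derivation:
Old median = 14
After inserting x = -10: new sorted = [-10, 1, 12, 14, 19, 21]
New median = 13
Delta = 13 - 14 = -1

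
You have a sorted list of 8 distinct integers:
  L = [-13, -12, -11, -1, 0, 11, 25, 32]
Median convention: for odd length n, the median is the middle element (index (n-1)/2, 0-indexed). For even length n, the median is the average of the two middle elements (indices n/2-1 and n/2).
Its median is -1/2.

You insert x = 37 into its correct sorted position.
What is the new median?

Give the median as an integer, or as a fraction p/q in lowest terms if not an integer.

Old list (sorted, length 8): [-13, -12, -11, -1, 0, 11, 25, 32]
Old median = -1/2
Insert x = 37
Old length even (8). Middle pair: indices 3,4 = -1,0.
New length odd (9). New median = single middle element.
x = 37: 8 elements are < x, 0 elements are > x.
New sorted list: [-13, -12, -11, -1, 0, 11, 25, 32, 37]
New median = 0

Answer: 0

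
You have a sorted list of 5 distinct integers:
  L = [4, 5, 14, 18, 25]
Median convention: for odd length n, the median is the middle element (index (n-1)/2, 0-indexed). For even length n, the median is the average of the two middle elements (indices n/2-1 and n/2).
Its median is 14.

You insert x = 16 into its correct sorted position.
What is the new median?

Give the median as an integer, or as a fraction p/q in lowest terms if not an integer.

Old list (sorted, length 5): [4, 5, 14, 18, 25]
Old median = 14
Insert x = 16
Old length odd (5). Middle was index 2 = 14.
New length even (6). New median = avg of two middle elements.
x = 16: 3 elements are < x, 2 elements are > x.
New sorted list: [4, 5, 14, 16, 18, 25]
New median = 15

Answer: 15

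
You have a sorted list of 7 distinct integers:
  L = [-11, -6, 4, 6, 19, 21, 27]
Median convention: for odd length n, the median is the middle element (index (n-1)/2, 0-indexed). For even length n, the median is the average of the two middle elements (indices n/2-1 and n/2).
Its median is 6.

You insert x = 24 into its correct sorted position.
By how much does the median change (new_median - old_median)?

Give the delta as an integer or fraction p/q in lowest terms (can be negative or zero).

Old median = 6
After inserting x = 24: new sorted = [-11, -6, 4, 6, 19, 21, 24, 27]
New median = 25/2
Delta = 25/2 - 6 = 13/2

Answer: 13/2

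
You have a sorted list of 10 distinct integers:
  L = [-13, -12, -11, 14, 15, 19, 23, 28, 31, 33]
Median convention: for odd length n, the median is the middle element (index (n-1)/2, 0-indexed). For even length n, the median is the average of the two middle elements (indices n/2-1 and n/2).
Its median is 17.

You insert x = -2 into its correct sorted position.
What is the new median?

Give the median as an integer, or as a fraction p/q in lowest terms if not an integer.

Old list (sorted, length 10): [-13, -12, -11, 14, 15, 19, 23, 28, 31, 33]
Old median = 17
Insert x = -2
Old length even (10). Middle pair: indices 4,5 = 15,19.
New length odd (11). New median = single middle element.
x = -2: 3 elements are < x, 7 elements are > x.
New sorted list: [-13, -12, -11, -2, 14, 15, 19, 23, 28, 31, 33]
New median = 15

Answer: 15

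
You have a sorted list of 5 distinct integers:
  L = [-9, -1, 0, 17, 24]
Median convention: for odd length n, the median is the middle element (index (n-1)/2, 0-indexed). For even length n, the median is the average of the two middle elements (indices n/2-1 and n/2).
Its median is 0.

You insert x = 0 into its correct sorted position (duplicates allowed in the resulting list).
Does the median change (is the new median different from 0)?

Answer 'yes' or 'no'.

Old median = 0
Insert x = 0
New median = 0
Changed? no

Answer: no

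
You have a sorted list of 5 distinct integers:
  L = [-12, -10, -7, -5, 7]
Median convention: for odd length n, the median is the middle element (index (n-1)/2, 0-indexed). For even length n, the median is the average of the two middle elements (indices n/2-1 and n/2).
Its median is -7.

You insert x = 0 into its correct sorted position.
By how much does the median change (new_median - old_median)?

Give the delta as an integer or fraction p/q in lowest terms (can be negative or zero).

Answer: 1

Derivation:
Old median = -7
After inserting x = 0: new sorted = [-12, -10, -7, -5, 0, 7]
New median = -6
Delta = -6 - -7 = 1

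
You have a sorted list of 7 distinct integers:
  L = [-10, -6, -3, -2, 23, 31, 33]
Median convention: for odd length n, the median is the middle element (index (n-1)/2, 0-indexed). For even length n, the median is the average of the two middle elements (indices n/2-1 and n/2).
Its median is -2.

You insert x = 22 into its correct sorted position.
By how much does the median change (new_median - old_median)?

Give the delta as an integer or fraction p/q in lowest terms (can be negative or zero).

Answer: 12

Derivation:
Old median = -2
After inserting x = 22: new sorted = [-10, -6, -3, -2, 22, 23, 31, 33]
New median = 10
Delta = 10 - -2 = 12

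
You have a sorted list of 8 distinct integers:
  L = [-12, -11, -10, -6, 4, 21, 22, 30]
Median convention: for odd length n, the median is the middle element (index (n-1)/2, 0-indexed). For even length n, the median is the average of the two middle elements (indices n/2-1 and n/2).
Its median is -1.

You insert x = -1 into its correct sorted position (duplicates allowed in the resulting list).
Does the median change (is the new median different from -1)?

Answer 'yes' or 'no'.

Answer: no

Derivation:
Old median = -1
Insert x = -1
New median = -1
Changed? no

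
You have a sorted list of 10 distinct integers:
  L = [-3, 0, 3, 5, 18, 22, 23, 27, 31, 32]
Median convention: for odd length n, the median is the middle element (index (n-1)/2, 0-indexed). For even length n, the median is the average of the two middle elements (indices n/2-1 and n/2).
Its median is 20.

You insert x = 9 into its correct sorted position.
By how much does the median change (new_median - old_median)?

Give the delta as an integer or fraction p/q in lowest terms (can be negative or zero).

Answer: -2

Derivation:
Old median = 20
After inserting x = 9: new sorted = [-3, 0, 3, 5, 9, 18, 22, 23, 27, 31, 32]
New median = 18
Delta = 18 - 20 = -2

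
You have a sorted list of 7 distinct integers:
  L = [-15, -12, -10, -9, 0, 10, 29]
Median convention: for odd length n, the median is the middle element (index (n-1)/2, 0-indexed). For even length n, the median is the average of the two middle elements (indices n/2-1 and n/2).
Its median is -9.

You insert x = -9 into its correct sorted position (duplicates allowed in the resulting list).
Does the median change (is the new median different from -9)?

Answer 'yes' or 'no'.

Old median = -9
Insert x = -9
New median = -9
Changed? no

Answer: no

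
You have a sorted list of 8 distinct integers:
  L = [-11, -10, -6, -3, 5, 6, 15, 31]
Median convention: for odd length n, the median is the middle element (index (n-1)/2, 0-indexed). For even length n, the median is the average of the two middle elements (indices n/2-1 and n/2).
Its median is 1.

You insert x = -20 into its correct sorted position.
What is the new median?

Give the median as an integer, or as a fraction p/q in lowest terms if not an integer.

Answer: -3

Derivation:
Old list (sorted, length 8): [-11, -10, -6, -3, 5, 6, 15, 31]
Old median = 1
Insert x = -20
Old length even (8). Middle pair: indices 3,4 = -3,5.
New length odd (9). New median = single middle element.
x = -20: 0 elements are < x, 8 elements are > x.
New sorted list: [-20, -11, -10, -6, -3, 5, 6, 15, 31]
New median = -3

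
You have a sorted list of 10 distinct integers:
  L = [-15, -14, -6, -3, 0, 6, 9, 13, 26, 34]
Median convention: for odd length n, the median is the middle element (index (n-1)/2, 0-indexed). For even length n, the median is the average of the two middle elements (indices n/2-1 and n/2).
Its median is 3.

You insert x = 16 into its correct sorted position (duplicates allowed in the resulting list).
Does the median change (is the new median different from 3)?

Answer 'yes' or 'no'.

Answer: yes

Derivation:
Old median = 3
Insert x = 16
New median = 6
Changed? yes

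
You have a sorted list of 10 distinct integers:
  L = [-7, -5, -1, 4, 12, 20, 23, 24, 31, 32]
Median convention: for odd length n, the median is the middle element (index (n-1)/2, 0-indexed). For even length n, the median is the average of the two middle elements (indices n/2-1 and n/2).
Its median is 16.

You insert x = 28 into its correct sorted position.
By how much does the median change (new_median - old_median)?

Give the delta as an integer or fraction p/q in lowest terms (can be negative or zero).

Answer: 4

Derivation:
Old median = 16
After inserting x = 28: new sorted = [-7, -5, -1, 4, 12, 20, 23, 24, 28, 31, 32]
New median = 20
Delta = 20 - 16 = 4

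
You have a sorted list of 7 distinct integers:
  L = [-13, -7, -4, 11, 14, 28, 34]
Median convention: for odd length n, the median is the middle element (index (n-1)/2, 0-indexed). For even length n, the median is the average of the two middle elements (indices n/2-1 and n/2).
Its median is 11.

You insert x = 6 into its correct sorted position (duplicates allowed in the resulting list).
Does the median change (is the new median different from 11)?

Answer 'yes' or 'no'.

Answer: yes

Derivation:
Old median = 11
Insert x = 6
New median = 17/2
Changed? yes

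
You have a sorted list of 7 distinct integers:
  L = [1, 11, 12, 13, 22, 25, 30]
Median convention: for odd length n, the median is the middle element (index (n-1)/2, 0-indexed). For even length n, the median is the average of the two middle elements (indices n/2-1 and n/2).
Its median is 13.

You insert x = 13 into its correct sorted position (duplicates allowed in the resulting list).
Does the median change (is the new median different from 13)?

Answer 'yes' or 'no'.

Old median = 13
Insert x = 13
New median = 13
Changed? no

Answer: no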